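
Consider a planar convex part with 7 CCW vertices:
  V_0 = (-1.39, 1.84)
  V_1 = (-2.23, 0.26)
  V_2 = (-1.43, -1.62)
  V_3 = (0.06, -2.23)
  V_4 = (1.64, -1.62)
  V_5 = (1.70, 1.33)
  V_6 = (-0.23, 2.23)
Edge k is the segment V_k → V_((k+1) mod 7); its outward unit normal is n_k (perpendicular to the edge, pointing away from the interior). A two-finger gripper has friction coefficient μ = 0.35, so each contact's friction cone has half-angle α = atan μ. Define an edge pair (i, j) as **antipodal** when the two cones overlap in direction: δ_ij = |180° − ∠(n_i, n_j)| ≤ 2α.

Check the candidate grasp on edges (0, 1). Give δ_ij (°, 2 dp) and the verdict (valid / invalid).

α = atan 0.35 = 19.29°;  2α = 38.58°
edge 0: e_0 = (-0.84, -1.58);  n_0 = (-0.8830, +0.4694)
edge 1: e_1 = (+0.80, -1.88);  n_1 = (-0.9202, -0.3916)
∠(n_0, n_1) = 51.05°
δ = |180° − 51.05°| = 128.95°
128.95° > 2α = 38.58°  →  invalid

δ = 128.95°, invalid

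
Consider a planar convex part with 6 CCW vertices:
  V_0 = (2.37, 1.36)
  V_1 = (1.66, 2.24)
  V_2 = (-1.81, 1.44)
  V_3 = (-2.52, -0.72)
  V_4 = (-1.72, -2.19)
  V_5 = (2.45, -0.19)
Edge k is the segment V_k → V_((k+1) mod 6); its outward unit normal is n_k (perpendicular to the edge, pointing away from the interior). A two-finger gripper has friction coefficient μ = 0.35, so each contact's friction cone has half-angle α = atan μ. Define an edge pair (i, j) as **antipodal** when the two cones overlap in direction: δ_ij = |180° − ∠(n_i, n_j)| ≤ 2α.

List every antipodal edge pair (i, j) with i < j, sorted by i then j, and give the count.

α = atan 0.35 = 19.29°;  2α = 38.58°
n_0 = (+0.7783, +0.6279)
n_1 = (-0.2247, +0.9744)
n_2 = (-0.9500, +0.3123)
n_3 = (-0.8784, -0.4780)
n_4 = (+0.4324, -0.9017)
n_5 = (+0.9987, +0.0515)
  (0,1): δ = 115.91°  ·
  (0,2): δ = 57.09°  ·
  (0,3): δ = 10.34°  ✓
  (0,4): δ = 76.73°  ·
  (0,5): δ = 144.06°  ·
  (1,2): δ = 121.18°  ·
  (1,3): δ = 74.43°  ·
  (1,4): δ = 12.64°  ✓
  (1,5): δ = 79.97°  ·
  (2,3): δ = 133.25°  ·
  (2,4): δ = 46.18°  ·
  (2,5): δ = 21.15°  ✓
  (3,4): δ = 92.93°  ·
  (3,5): δ = 25.60°  ✓
  (4,5): δ = 112.67°  ·
antipodal pairs: 4

count = 4; pairs: (0,3), (1,4), (2,5), (3,5)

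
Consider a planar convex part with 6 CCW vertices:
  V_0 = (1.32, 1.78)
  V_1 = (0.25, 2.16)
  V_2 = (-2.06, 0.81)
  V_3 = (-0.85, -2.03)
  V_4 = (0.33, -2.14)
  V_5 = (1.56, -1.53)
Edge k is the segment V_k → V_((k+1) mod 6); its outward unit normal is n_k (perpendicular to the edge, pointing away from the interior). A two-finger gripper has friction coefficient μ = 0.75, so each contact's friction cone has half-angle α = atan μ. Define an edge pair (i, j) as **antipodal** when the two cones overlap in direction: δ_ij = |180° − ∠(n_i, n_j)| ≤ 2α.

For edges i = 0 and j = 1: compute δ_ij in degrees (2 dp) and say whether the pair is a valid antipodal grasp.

δ = 130.15°, invalid

α = atan 0.75 = 36.87°;  2α = 73.74°
edge 0: e_0 = (-1.07, +0.38);  n_0 = (+0.3347, +0.9423)
edge 1: e_1 = (-2.31, -1.35);  n_1 = (-0.5046, +0.8634)
∠(n_0, n_1) = 49.85°
δ = |180° − 49.85°| = 130.15°
130.15° > 2α = 73.74°  →  invalid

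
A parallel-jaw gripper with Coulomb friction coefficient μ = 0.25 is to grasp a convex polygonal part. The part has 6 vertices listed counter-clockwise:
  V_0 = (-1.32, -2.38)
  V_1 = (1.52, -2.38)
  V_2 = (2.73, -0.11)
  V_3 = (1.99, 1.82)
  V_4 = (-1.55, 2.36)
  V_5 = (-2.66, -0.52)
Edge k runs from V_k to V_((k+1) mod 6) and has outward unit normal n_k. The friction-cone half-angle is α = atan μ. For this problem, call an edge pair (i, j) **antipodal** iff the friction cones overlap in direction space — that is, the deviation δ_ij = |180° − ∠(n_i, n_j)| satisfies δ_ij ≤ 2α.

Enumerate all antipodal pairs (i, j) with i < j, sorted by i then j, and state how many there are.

count = 3; pairs: (0,3), (1,4), (2,5)

α = atan 0.25 = 14.04°;  2α = 28.07°
n_0 = (+0.0000, -1.0000)
n_1 = (+0.8825, -0.4704)
n_2 = (+0.9337, +0.3580)
n_3 = (+0.1508, +0.9886)
n_4 = (-0.9331, +0.3596)
n_5 = (-0.8114, -0.5845)
  (0,1): δ = 118.06°  ·
  (0,2): δ = 69.02°  ·
  (0,3): δ = 8.67°  ✓
  (0,4): δ = 68.92°  ·
  (0,5): δ = 125.77°  ·
  (1,2): δ = 130.96°  ·
  (1,3): δ = 70.61°  ·
  (1,4): δ = 6.98°  ✓
  (1,5): δ = 63.83°  ·
  (2,3): δ = 119.65°  ·
  (2,4): δ = 42.06°  ·
  (2,5): δ = 14.79°  ✓
  (3,4): δ = 102.40°  ·
  (3,5): δ = 45.56°  ·
  (4,5): δ = 123.15°  ·
antipodal pairs: 3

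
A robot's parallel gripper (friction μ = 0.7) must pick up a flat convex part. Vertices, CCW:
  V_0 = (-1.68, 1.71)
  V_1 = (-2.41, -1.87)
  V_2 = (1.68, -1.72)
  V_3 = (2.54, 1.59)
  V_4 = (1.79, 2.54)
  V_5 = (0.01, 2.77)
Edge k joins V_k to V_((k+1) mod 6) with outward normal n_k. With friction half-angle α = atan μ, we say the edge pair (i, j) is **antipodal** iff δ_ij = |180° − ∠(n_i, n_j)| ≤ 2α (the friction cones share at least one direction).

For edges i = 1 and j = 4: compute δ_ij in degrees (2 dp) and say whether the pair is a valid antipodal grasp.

δ = 9.46°, valid

α = atan 0.7 = 34.99°;  2α = 69.98°
edge 1: e_1 = (+4.09, +0.15);  n_1 = (+0.0367, -0.9993)
edge 4: e_4 = (-1.78, +0.23);  n_4 = (+0.1281, +0.9918)
∠(n_1, n_4) = 170.54°
δ = |180° − 170.54°| = 9.46°
9.46° ≤ 2α = 69.98°  →  valid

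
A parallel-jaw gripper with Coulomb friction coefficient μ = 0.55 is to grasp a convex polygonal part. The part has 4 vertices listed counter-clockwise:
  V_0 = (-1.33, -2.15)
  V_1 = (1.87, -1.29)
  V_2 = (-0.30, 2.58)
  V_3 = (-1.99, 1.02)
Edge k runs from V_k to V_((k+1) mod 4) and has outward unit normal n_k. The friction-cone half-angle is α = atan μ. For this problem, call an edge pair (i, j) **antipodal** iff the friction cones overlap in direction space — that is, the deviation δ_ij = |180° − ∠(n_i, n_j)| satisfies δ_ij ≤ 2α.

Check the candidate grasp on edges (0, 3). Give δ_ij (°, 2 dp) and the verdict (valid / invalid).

δ = 86.72°, invalid

α = atan 0.55 = 28.81°;  2α = 57.62°
edge 0: e_0 = (+3.20, +0.86);  n_0 = (+0.2595, -0.9657)
edge 3: e_3 = (+0.66, -3.17);  n_3 = (-0.9790, -0.2038)
∠(n_0, n_3) = 93.28°
δ = |180° − 93.28°| = 86.72°
86.72° > 2α = 57.62°  →  invalid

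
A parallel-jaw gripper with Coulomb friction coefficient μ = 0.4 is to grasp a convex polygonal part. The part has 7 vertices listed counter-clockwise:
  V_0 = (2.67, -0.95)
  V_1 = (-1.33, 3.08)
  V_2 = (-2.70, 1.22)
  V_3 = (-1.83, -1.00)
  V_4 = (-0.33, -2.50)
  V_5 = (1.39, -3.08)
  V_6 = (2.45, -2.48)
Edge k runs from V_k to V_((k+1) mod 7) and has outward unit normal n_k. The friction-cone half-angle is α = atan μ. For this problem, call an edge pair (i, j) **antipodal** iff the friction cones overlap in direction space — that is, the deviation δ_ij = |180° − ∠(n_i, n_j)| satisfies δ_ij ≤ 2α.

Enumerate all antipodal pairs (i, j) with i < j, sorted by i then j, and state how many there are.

α = atan 0.4 = 21.80°;  2α = 43.60°
n_0 = (+0.7097, +0.7045)
n_1 = (-0.8052, +0.5931)
n_2 = (-0.9311, -0.3649)
n_3 = (-0.7071, -0.7071)
n_4 = (-0.3195, -0.9476)
n_5 = (+0.4926, -0.8703)
n_6 = (+0.9898, -0.1423)
  (0,1): δ = 81.16°  ·
  (0,2): δ = 23.39°  ✓
  (0,3): δ = 0.21°  ✓
  (0,4): δ = 26.58°  ✓
  (0,5): δ = 74.73°  ·
  (0,6): δ = 127.03°  ·
  (1,2): δ = 122.23°  ·
  (1,3): δ = 98.63°  ·
  (1,4): δ = 72.26°  ·
  (1,5): δ = 24.11°  ✓
  (1,6): δ = 28.19°  ✓
  (2,3): δ = 156.40°  ·
  (2,4): δ = 130.03°  ·
  (2,5): δ = 81.89°  ·
  (2,6): δ = 29.58°  ✓
  (3,4): δ = 153.63°  ·
  (3,5): δ = 105.49°  ·
  (3,6): δ = 53.18°  ·
  (4,5): δ = 131.85°  ·
  (4,6): δ = 79.55°  ·
  (5,6): δ = 127.69°  ·
antipodal pairs: 6

count = 6; pairs: (0,2), (0,3), (0,4), (1,5), (1,6), (2,6)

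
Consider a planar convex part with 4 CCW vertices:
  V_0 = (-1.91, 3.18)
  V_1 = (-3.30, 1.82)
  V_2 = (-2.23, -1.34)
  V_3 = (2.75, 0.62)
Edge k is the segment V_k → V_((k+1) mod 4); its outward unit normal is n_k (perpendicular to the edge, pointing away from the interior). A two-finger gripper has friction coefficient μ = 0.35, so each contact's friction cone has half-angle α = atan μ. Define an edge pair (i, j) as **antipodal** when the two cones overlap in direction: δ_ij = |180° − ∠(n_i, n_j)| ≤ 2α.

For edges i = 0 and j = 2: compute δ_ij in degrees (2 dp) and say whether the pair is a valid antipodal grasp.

δ = 22.89°, valid

α = atan 0.35 = 19.29°;  2α = 38.58°
edge 0: e_0 = (-1.39, -1.36);  n_0 = (-0.6994, +0.7148)
edge 2: e_2 = (+4.98, +1.96);  n_2 = (+0.3662, -0.9305)
∠(n_0, n_2) = 157.11°
δ = |180° − 157.11°| = 22.89°
22.89° ≤ 2α = 38.58°  →  valid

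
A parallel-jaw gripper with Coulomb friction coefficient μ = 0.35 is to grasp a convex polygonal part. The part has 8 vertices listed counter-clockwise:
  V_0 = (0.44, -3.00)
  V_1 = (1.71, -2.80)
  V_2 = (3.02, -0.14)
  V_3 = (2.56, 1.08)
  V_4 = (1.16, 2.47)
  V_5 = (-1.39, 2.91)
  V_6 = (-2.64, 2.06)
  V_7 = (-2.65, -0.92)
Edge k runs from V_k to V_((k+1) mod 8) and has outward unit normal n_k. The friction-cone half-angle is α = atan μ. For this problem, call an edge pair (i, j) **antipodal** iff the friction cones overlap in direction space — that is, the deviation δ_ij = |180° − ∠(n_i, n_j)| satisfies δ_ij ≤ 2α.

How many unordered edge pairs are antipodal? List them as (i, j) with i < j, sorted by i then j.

count = 8; pairs: (0,4), (0,5), (1,5), (1,6), (2,6), (2,7), (3,7), (4,7)

α = atan 0.35 = 19.29°;  2α = 38.58°
n_0 = (+0.1556, -0.9878)
n_1 = (+0.8971, -0.4418)
n_2 = (+0.9357, +0.3528)
n_3 = (+0.7046, +0.7096)
n_4 = (+0.1700, +0.9854)
n_5 = (-0.5623, +0.8269)
n_6 = (-1.0000, +0.0034)
n_7 = (-0.5584, -0.8296)
  (0,1): δ = 125.17°  ·
  (0,2): δ = 78.29°  ·
  (0,3): δ = 53.74°  ·
  (0,4): δ = 18.74°  ✓
  (0,5): δ = 25.27°  ✓
  (0,6): δ = 80.86°  ·
  (0,7): δ = 137.10°  ·
  (1,2): δ = 133.12°  ·
  (1,3): δ = 108.58°  ·
  (1,4): δ = 73.57°  ·
  (1,5): δ = 29.56°  ✓
  (1,6): δ = 26.03°  ✓
  (1,7): δ = 82.27°  ·
  (2,3): δ = 155.45°  ·
  (2,4): δ = 120.45°  ·
  (2,5): δ = 76.44°  ·
  (2,6): δ = 20.85°  ✓
  (2,7): δ = 35.40°  ✓
  (3,4): δ = 145.00°  ·
  (3,5): δ = 100.99°  ·
  (3,6): δ = 45.40°  ·
  (3,7): δ = 10.85°  ✓
  (4,5): δ = 135.99°  ·
  (4,6): δ = 80.40°  ·
  (4,7): δ = 24.16°  ✓
  (5,6): δ = 124.41°  ·
  (5,7): δ = 68.16°  ·
  (6,7): δ = 123.75°  ·
antipodal pairs: 8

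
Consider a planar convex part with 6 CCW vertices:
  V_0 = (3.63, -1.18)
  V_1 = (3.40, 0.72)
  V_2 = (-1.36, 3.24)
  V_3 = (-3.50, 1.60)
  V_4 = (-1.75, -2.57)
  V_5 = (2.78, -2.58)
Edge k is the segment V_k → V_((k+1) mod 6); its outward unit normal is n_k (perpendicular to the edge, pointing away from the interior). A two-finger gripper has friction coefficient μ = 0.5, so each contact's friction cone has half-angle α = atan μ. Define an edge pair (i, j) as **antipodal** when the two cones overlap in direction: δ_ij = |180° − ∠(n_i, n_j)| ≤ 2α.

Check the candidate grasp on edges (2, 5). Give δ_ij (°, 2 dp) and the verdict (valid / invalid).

δ = 21.27°, valid

α = atan 0.5 = 26.57°;  2α = 53.13°
edge 2: e_2 = (-2.14, -1.64);  n_2 = (-0.6083, +0.7937)
edge 5: e_5 = (+0.85, +1.40);  n_5 = (+0.8548, -0.5190)
∠(n_2, n_5) = 158.73°
δ = |180° − 158.73°| = 21.27°
21.27° ≤ 2α = 53.13°  →  valid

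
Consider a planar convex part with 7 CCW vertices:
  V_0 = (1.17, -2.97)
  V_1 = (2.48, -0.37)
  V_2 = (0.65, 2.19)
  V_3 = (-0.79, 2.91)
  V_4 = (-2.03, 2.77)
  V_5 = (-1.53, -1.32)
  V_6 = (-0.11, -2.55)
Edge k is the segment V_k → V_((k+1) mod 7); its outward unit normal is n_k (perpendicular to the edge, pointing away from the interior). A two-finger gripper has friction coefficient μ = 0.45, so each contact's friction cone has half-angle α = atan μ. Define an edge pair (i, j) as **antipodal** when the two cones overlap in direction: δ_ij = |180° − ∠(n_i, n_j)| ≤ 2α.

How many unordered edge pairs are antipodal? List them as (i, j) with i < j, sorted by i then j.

α = atan 0.45 = 24.23°;  2α = 48.46°
n_0 = (+0.8930, -0.4500)
n_1 = (+0.8135, +0.5815)
n_2 = (+0.4472, +0.8944)
n_3 = (-0.1122, +0.9937)
n_4 = (-0.9926, -0.1213)
n_5 = (-0.6547, -0.7559)
n_6 = (-0.3118, -0.9502)
  (0,1): δ = 117.70°  ·
  (0,2): δ = 89.82°  ·
  (0,3): δ = 56.82°  ·
  (0,4): δ = 33.71°  ✓
  (0,5): δ = 75.84°  ·
  (0,6): δ = 98.58°  ·
  (1,2): δ = 152.12°  ·
  (1,3): δ = 119.12°  ·
  (1,4): δ = 28.59°  ✓
  (1,5): δ = 13.54°  ✓
  (1,6): δ = 36.28°  ✓
  (2,3): δ = 146.99°  ·
  (2,4): δ = 56.47°  ·
  (2,5): δ = 14.33°  ✓
  (2,6): δ = 8.40°  ✓
  (3,4): δ = 89.47°  ·
  (3,5): δ = 47.34°  ✓
  (3,6): δ = 24.61°  ✓
  (4,5): δ = 137.87°  ·
  (4,6): δ = 115.14°  ·
  (5,6): δ = 157.27°  ·
antipodal pairs: 8

count = 8; pairs: (0,4), (1,4), (1,5), (1,6), (2,5), (2,6), (3,5), (3,6)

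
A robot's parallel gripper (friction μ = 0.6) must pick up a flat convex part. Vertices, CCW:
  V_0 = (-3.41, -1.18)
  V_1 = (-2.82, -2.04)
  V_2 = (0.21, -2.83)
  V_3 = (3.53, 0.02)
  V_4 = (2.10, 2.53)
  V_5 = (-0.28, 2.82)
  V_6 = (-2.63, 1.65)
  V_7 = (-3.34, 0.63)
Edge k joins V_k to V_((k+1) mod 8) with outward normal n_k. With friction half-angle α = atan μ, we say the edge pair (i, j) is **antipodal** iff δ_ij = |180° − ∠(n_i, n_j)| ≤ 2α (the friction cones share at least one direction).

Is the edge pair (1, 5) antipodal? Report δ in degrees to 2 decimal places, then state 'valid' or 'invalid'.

δ = 41.08°, valid

α = atan 0.6 = 30.96°;  2α = 61.93°
edge 1: e_1 = (+3.03, -0.79);  n_1 = (-0.2523, -0.9677)
edge 5: e_5 = (-2.35, -1.17);  n_5 = (-0.4457, +0.8952)
∠(n_1, n_5) = 138.92°
δ = |180° − 138.92°| = 41.08°
41.08° ≤ 2α = 61.93°  →  valid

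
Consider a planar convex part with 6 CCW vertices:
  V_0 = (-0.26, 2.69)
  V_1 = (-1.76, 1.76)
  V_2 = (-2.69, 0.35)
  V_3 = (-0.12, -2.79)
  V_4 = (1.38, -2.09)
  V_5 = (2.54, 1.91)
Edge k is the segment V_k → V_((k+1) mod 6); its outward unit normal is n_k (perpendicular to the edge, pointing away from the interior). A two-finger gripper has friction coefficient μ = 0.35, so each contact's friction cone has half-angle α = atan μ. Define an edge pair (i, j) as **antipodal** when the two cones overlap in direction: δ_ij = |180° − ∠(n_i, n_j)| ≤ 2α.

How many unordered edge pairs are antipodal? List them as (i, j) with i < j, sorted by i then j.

α = atan 0.35 = 19.29°;  2α = 38.58°
n_0 = (-0.5269, +0.8499)
n_1 = (-0.8348, +0.5506)
n_2 = (-0.7738, -0.6334)
n_3 = (+0.4229, -0.9062)
n_4 = (+0.9604, -0.2785)
n_5 = (+0.2684, +0.9633)
  (0,1): δ = 155.21°  ·
  (0,2): δ = 82.50°  ·
  (0,3): δ = 6.78°  ✓
  (0,4): δ = 42.03°  ·
  (0,5): δ = 132.63°  ·
  (1,2): δ = 107.29°  ·
  (1,3): δ = 31.58°  ✓
  (1,4): δ = 17.24°  ✓
  (1,5): δ = 107.84°  ·
  (2,3): δ = 104.28°  ·
  (2,4): δ = 55.47°  ·
  (2,5): δ = 35.13°  ✓
  (3,4): δ = 131.19°  ·
  (3,5): δ = 40.58°  ·
  (4,5): δ = 89.39°  ·
antipodal pairs: 4

count = 4; pairs: (0,3), (1,3), (1,4), (2,5)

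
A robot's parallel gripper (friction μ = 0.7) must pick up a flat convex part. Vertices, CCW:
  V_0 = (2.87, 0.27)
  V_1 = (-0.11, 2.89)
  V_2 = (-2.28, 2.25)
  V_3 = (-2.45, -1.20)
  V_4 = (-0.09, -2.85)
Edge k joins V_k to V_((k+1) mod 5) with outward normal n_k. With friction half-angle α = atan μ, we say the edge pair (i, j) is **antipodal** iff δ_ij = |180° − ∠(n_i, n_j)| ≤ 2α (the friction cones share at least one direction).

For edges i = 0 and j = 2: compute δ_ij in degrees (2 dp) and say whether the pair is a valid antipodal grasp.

α = atan 0.7 = 34.99°;  2α = 69.98°
edge 0: e_0 = (-2.98, +2.62);  n_0 = (+0.6603, +0.7510)
edge 2: e_2 = (-0.17, -3.45);  n_2 = (-0.9988, +0.0492)
∠(n_0, n_2) = 128.50°
δ = |180° − 128.50°| = 51.50°
51.50° ≤ 2α = 69.98°  →  valid

δ = 51.50°, valid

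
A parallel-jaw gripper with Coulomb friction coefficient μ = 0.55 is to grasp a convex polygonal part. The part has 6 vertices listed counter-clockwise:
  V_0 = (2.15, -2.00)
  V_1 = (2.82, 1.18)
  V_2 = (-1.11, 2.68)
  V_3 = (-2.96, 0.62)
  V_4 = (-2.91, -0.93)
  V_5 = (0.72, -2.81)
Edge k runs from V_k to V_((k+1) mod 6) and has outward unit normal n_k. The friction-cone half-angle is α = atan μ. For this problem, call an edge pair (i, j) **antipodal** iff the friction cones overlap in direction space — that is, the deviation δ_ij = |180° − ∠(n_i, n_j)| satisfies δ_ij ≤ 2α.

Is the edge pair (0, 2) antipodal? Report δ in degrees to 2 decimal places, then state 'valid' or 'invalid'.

α = atan 0.55 = 28.81°;  2α = 57.62°
edge 0: e_0 = (+0.67, +3.18);  n_0 = (+0.9785, -0.2062)
edge 2: e_2 = (-1.85, -2.06);  n_2 = (-0.7440, +0.6682)
∠(n_0, n_2) = 149.97°
δ = |180° − 149.97°| = 30.03°
30.03° ≤ 2α = 57.62°  →  valid

δ = 30.03°, valid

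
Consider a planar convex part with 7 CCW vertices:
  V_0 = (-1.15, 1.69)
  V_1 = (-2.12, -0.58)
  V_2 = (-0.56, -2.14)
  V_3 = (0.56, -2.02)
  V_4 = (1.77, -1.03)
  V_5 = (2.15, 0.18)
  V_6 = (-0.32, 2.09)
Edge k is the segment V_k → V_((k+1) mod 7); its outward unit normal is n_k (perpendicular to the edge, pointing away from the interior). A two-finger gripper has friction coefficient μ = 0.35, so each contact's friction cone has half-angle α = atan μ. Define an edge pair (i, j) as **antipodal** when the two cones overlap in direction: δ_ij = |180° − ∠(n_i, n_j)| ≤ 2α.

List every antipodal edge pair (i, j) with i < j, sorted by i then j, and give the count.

count = 5; pairs: (0,3), (0,4), (1,5), (2,6), (3,6)

α = atan 0.35 = 19.29°;  2α = 38.58°
n_0 = (-0.9196, +0.3929)
n_1 = (-0.7071, -0.7071)
n_2 = (+0.1065, -0.9943)
n_3 = (+0.6332, -0.7740)
n_4 = (+0.9541, -0.2996)
n_5 = (+0.6117, +0.7911)
n_6 = (-0.4341, +0.9008)
  (0,1): δ = 111.86°  ·
  (0,2): δ = 60.75°  ·
  (0,3): δ = 27.57°  ✓
  (0,4): δ = 5.70°  ✓
  (0,5): δ = 75.42°  ·
  (0,6): δ = 138.87°  ·
  (1,2): δ = 128.88°  ·
  (1,3): δ = 95.71°  ·
  (1,4): δ = 62.43°  ·
  (1,5): δ = 7.29°  ✓
  (1,6): δ = 70.73°  ·
  (2,3): δ = 146.83°  ·
  (2,4): δ = 113.55°  ·
  (2,5): δ = 43.83°  ·
  (2,6): δ = 19.62°  ✓
  (3,4): δ = 146.72°  ·
  (3,5): δ = 77.00°  ·
  (3,6): δ = 13.56°  ✓
  (4,5): δ = 110.28°  ·
  (4,6): δ = 46.83°  ·
  (5,6): δ = 116.56°  ·
antipodal pairs: 5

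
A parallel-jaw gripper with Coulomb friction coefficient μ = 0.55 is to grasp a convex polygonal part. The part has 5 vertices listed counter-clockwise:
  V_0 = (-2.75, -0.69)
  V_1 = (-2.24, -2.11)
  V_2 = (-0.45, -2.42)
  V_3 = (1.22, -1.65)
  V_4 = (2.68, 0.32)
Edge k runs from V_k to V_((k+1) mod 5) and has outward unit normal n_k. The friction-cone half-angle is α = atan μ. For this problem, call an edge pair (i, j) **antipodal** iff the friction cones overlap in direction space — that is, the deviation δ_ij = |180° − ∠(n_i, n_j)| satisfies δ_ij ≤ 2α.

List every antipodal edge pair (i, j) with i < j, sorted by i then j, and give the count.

count = 4; pairs: (0,3), (1,4), (2,4), (3,4)

α = atan 0.55 = 28.81°;  2α = 57.62°
n_0 = (-0.9411, -0.3380)
n_1 = (-0.1706, -0.9853)
n_2 = (+0.4187, -0.9081)
n_3 = (+0.8034, -0.5954)
n_4 = (-0.1829, +0.9831)
  (0,1): δ = 119.58°  ·
  (0,2): δ = 85.00°  ·
  (0,3): δ = 56.30°  ✓
  (0,4): δ = 80.78°  ·
  (1,2): δ = 145.42°  ·
  (1,3): δ = 116.72°  ·
  (1,4): δ = 20.36°  ✓
  (2,3): δ = 151.30°  ·
  (2,4): δ = 14.22°  ✓
  (3,4): δ = 42.92°  ✓
antipodal pairs: 4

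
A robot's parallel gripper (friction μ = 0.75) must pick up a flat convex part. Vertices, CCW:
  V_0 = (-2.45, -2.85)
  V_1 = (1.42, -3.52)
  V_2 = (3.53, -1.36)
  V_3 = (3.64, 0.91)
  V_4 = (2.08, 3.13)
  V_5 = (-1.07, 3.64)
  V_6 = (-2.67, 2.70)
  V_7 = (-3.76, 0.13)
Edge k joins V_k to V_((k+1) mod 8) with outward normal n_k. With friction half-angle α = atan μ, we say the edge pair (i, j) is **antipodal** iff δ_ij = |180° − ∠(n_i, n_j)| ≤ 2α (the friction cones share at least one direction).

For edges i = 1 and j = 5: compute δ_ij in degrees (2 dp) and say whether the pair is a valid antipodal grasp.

δ = 15.24°, valid

α = atan 0.75 = 36.87°;  2α = 73.74°
edge 1: e_1 = (+2.11, +2.16);  n_1 = (+0.7153, -0.6988)
edge 5: e_5 = (-1.60, -0.94);  n_5 = (-0.5065, +0.8622)
∠(n_1, n_5) = 164.76°
δ = |180° − 164.76°| = 15.24°
15.24° ≤ 2α = 73.74°  →  valid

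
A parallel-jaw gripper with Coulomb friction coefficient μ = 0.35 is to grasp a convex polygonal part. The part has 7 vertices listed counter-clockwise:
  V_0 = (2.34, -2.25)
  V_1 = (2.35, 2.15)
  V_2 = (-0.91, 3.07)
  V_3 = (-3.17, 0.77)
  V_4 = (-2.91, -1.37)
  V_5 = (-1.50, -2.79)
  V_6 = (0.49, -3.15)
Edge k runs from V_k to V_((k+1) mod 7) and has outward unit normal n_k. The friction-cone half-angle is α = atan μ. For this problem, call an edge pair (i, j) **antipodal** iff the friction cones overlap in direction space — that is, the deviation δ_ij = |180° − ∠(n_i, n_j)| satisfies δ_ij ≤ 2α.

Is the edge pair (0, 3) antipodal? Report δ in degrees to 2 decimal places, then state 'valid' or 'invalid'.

α = atan 0.35 = 19.29°;  2α = 38.58°
edge 0: e_0 = (+0.01, +4.40);  n_0 = (+1.0000, -0.0023)
edge 3: e_3 = (+0.26, -2.14);  n_3 = (-0.9927, -0.1206)
∠(n_0, n_3) = 172.94°
δ = |180° − 172.94°| = 7.06°
7.06° ≤ 2α = 38.58°  →  valid

δ = 7.06°, valid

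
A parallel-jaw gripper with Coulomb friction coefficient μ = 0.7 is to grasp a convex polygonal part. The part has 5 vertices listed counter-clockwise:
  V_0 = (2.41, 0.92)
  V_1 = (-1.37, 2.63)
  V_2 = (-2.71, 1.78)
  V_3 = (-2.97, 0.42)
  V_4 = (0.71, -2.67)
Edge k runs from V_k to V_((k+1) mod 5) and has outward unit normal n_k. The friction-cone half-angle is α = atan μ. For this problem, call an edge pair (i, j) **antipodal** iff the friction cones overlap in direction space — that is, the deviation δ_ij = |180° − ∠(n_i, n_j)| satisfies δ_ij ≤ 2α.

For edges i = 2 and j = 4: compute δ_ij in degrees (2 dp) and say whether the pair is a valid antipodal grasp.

δ = 14.52°, valid

α = atan 0.7 = 34.99°;  2α = 69.98°
edge 2: e_2 = (-0.26, -1.36);  n_2 = (-0.9822, +0.1878)
edge 4: e_4 = (+1.70, +3.59);  n_4 = (+0.9038, -0.4280)
∠(n_2, n_4) = 165.48°
δ = |180° − 165.48°| = 14.52°
14.52° ≤ 2α = 69.98°  →  valid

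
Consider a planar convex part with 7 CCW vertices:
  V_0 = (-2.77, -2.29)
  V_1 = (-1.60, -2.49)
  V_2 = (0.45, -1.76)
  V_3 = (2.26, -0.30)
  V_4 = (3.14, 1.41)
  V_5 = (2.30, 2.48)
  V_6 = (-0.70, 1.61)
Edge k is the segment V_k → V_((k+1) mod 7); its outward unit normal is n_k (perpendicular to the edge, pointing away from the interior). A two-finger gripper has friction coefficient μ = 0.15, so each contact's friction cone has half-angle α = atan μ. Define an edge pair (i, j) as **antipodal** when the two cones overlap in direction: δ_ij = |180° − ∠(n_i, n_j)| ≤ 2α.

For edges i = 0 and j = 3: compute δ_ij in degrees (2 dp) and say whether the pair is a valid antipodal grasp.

δ = 107.53°, invalid

α = atan 0.15 = 8.53°;  2α = 17.06°
edge 0: e_0 = (+1.17, -0.20);  n_0 = (-0.1685, -0.9857)
edge 3: e_3 = (+0.88, +1.71);  n_3 = (+0.8892, -0.4576)
∠(n_0, n_3) = 72.47°
δ = |180° − 72.47°| = 107.53°
107.53° > 2α = 17.06°  →  invalid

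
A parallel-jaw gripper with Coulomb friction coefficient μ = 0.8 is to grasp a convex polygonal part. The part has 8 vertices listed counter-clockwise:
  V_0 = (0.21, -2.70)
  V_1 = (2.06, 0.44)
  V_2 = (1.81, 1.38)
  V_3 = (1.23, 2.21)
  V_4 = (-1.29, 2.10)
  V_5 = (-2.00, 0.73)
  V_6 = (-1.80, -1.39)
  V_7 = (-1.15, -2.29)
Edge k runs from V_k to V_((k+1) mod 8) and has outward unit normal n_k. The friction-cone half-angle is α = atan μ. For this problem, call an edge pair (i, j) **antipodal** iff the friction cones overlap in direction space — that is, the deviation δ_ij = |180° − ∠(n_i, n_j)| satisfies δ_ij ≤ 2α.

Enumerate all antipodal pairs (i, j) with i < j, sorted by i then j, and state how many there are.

α = atan 0.8 = 38.66°;  2α = 77.32°
n_0 = (+0.8616, -0.5076)
n_1 = (+0.9664, +0.2570)
n_2 = (+0.8197, +0.5728)
n_3 = (-0.0436, +0.9990)
n_4 = (-0.8879, +0.4601)
n_5 = (-0.9956, -0.0939)
n_6 = (-0.8107, -0.5855)
n_7 = (-0.2886, -0.9574)
  (0,1): δ = 134.60°  ·
  (0,2): δ = 114.55°  ·
  (0,3): δ = 57.00°  ✓
  (0,4): δ = 3.11°  ✓
  (0,5): δ = 35.89°  ✓
  (0,6): δ = 66.34°  ✓
  (0,7): δ = 103.73°  ·
  (1,2): δ = 159.95°  ·
  (1,3): δ = 102.39°  ·
  (1,4): δ = 42.29°  ✓
  (1,5): δ = 9.50°  ✓
  (1,6): δ = 20.94°  ✓
  (1,7): δ = 58.33°  ✓
  (2,3): δ = 122.45°  ·
  (2,4): δ = 62.34°  ✓
  (2,5): δ = 29.56°  ✓
  (2,6): δ = 0.89°  ✓
  (2,7): δ = 38.28°  ✓
  (3,4): δ = 119.89°  ·
  (3,5): δ = 87.11°  ·
  (3,6): δ = 56.66°  ✓
  (3,7): δ = 19.28°  ✓
  (4,5): δ = 147.22°  ·
  (4,6): δ = 116.77°  ·
  (4,7): δ = 79.38°  ·
  (5,6): δ = 149.55°  ·
  (5,7): δ = 112.17°  ·
  (6,7): δ = 142.61°  ·
antipodal pairs: 14

count = 14; pairs: (0,3), (0,4), (0,5), (0,6), (1,4), (1,5), (1,6), (1,7), (2,4), (2,5), (2,6), (2,7), (3,6), (3,7)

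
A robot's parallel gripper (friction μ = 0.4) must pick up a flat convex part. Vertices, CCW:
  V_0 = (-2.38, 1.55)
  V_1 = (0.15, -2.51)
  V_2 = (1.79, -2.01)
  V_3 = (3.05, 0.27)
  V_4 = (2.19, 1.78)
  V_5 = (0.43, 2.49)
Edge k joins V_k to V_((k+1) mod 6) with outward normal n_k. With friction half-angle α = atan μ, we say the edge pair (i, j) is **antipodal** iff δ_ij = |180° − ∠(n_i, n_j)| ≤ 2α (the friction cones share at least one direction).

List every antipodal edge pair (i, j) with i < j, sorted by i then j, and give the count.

α = atan 0.4 = 21.80°;  2α = 43.60°
n_0 = (-0.8487, -0.5289)
n_1 = (+0.2916, -0.9565)
n_2 = (+0.8752, -0.4837)
n_3 = (+0.8690, +0.4949)
n_4 = (+0.3741, +0.9274)
n_5 = (-0.3172, +0.9483)
  (0,1): δ = 104.97°  ·
  (0,2): δ = 60.86°  ·
  (0,3): δ = 2.27°  ✓
  (0,4): δ = 36.10°  ✓
  (0,5): δ = 76.57°  ·
  (1,2): δ = 135.88°  ·
  (1,3): δ = 77.29°  ·
  (1,4): δ = 38.92°  ✓
  (1,5): δ = 1.54°  ✓
  (2,3): δ = 121.41°  ·
  (2,4): δ = 83.04°  ·
  (2,5): δ = 42.58°  ✓
  (3,4): δ = 141.63°  ·
  (3,5): δ = 101.17°  ·
  (4,5): δ = 139.53°  ·
antipodal pairs: 5

count = 5; pairs: (0,3), (0,4), (1,4), (1,5), (2,5)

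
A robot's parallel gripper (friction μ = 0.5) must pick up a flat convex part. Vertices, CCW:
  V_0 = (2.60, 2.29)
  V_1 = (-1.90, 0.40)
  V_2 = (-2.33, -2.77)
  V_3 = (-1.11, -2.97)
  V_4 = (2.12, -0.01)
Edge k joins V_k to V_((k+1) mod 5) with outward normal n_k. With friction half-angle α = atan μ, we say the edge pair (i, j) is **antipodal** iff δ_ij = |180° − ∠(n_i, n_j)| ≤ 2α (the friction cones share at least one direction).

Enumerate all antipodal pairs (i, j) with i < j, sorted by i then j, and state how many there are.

α = atan 0.5 = 26.57°;  2α = 53.13°
n_0 = (-0.3872, +0.9220)
n_1 = (-0.9909, +0.1344)
n_2 = (-0.1618, -0.9868)
n_3 = (+0.6756, -0.7372)
n_4 = (+0.9789, -0.2043)
  (0,1): δ = 120.51°  ·
  (0,2): δ = 32.09°  ✓
  (0,3): δ = 19.72°  ✓
  (0,4): δ = 55.43°  ·
  (1,2): δ = 91.59°  ·
  (1,3): δ = 39.77°  ✓
  (1,4): δ = 4.06°  ✓
  (2,3): δ = 128.19°  ·
  (2,4): δ = 92.48°  ·
  (3,4): δ = 144.29°  ·
antipodal pairs: 4

count = 4; pairs: (0,2), (0,3), (1,3), (1,4)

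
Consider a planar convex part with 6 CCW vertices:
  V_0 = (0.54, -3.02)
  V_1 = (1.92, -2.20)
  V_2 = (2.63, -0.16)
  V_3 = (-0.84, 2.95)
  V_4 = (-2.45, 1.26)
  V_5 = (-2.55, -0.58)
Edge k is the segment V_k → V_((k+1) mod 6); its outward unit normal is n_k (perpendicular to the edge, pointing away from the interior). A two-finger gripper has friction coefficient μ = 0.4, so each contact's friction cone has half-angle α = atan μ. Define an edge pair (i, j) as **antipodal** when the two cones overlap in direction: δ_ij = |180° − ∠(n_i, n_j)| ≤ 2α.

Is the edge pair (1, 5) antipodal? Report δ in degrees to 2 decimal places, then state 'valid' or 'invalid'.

α = atan 0.4 = 21.80°;  2α = 43.60°
edge 1: e_1 = (+0.71, +2.04);  n_1 = (+0.9444, -0.3287)
edge 5: e_5 = (+3.09, -2.44);  n_5 = (-0.6197, -0.7848)
∠(n_1, n_5) = 109.11°
δ = |180° − 109.11°| = 70.89°
70.89° > 2α = 43.60°  →  invalid

δ = 70.89°, invalid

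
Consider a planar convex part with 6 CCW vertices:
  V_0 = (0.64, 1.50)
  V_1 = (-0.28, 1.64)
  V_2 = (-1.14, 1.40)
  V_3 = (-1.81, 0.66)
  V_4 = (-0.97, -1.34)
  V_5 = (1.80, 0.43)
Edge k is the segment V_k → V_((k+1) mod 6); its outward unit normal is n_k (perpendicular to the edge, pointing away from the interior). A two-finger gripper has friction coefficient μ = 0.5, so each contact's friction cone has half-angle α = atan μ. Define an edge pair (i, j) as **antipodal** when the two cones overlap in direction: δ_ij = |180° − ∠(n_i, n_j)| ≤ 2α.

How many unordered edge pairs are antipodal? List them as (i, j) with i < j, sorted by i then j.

count = 4; pairs: (0,4), (1,4), (2,4), (3,5)

α = atan 0.5 = 26.57°;  2α = 53.13°
n_0 = (+0.1504, +0.9886)
n_1 = (-0.2688, +0.9632)
n_2 = (-0.7413, +0.6712)
n_3 = (-0.9220, -0.3872)
n_4 = (+0.5384, -0.8427)
n_5 = (+0.6780, +0.7350)
  (0,1): δ = 155.75°  ·
  (0,2): δ = 123.51°  ·
  (0,3): δ = 58.57°  ·
  (0,4): δ = 41.23°  ✓
  (0,5): δ = 145.96°  ·
  (1,2): δ = 147.75°  ·
  (1,3): δ = 82.81°  ·
  (1,4): δ = 16.99°  ✓
  (1,5): δ = 121.72°  ·
  (2,3): δ = 115.06°  ·
  (2,4): δ = 15.26°  ✓
  (2,5): δ = 89.47°  ·
  (3,4): δ = 80.20°  ·
  (3,5): δ = 24.53°  ✓
  (4,5): δ = 75.27°  ·
antipodal pairs: 4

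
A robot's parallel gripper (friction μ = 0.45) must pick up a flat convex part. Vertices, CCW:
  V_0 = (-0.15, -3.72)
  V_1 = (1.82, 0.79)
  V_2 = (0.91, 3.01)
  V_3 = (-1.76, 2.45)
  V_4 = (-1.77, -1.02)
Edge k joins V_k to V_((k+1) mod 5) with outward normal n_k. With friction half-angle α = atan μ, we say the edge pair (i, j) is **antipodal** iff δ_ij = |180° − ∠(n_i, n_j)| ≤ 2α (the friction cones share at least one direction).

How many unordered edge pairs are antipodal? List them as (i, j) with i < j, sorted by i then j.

α = atan 0.45 = 24.23°;  2α = 48.46°
n_0 = (+0.9164, -0.4003)
n_1 = (+0.9253, +0.3793)
n_2 = (-0.2053, +0.9787)
n_3 = (-1.0000, +0.0029)
n_4 = (-0.8575, -0.5145)
  (0,1): δ = 134.11°  ·
  (0,2): δ = 54.56°  ·
  (0,3): δ = 23.43°  ✓
  (0,4): δ = 54.56°  ·
  (1,2): δ = 100.44°  ·
  (1,3): δ = 22.45°  ✓
  (1,4): δ = 8.67°  ✓
  (2,3): δ = 102.01°  ·
  (2,4): δ = 70.88°  ·
  (3,4): δ = 148.87°  ·
antipodal pairs: 3

count = 3; pairs: (0,3), (1,3), (1,4)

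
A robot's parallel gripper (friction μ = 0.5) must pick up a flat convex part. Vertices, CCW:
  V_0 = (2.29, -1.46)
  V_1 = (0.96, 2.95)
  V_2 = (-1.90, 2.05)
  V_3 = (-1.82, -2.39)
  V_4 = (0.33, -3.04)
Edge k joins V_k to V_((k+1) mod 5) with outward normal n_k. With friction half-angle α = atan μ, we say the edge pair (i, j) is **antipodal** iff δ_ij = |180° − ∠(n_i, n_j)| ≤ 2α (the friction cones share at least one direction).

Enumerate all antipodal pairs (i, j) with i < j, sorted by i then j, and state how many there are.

α = atan 0.5 = 26.57°;  2α = 53.13°
n_0 = (+0.9574, +0.2887)
n_1 = (-0.3002, +0.9539)
n_2 = (-0.9998, -0.0180)
n_3 = (-0.2894, -0.9572)
n_4 = (+0.6276, -0.7785)
  (0,1): δ = 89.31°  ·
  (0,2): δ = 15.75°  ✓
  (0,3): δ = 56.40°  ·
  (0,4): δ = 112.09°  ·
  (1,2): δ = 106.44°  ·
  (1,3): δ = 34.29°  ✓
  (1,4): δ = 21.41°  ✓
  (2,3): δ = 107.85°  ·
  (2,4): δ = 52.16°  ✓
  (3,4): δ = 124.31°  ·
antipodal pairs: 4

count = 4; pairs: (0,2), (1,3), (1,4), (2,4)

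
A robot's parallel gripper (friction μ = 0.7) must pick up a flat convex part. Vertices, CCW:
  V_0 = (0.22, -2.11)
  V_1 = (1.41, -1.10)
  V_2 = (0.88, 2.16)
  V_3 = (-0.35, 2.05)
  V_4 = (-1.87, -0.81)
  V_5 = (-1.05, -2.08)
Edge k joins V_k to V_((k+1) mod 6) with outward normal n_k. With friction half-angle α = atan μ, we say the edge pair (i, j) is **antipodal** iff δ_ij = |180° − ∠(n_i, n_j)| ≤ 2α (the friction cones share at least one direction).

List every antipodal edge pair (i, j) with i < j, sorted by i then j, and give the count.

count = 7; pairs: (0,2), (0,3), (1,3), (1,4), (2,4), (2,5), (3,5)

α = atan 0.7 = 34.99°;  2α = 69.98°
n_0 = (+0.6471, -0.7624)
n_1 = (+0.9870, +0.1605)
n_2 = (-0.0891, +0.9960)
n_3 = (-0.8830, +0.4693)
n_4 = (-0.8401, -0.5424)
n_5 = (-0.0236, -0.9997)
  (0,1): δ = 121.09°  ·
  (0,2): δ = 35.21°  ✓
  (0,3): δ = 21.69°  ✓
  (0,4): δ = 82.53°  ·
  (0,5): δ = 138.32°  ·
  (1,2): δ = 94.12°  ·
  (1,3): δ = 37.22°  ✓
  (1,4): δ = 23.61°  ✓
  (1,5): δ = 79.41°  ·
  (2,3): δ = 123.10°  ·
  (2,4): δ = 62.26°  ✓
  (2,5): δ = 6.46°  ✓
  (3,4): δ = 119.16°  ·
  (3,5): δ = 63.36°  ✓
  (4,5): δ = 124.20°  ·
antipodal pairs: 7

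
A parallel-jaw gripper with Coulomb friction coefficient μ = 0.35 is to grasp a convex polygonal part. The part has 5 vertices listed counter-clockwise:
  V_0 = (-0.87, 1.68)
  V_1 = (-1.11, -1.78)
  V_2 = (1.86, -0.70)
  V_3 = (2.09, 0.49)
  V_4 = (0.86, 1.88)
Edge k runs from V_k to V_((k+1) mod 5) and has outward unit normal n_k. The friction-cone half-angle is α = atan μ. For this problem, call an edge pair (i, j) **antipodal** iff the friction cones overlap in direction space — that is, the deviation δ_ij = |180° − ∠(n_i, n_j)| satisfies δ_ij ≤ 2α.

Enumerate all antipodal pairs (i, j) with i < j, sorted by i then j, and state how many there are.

count = 2; pairs: (0,2), (1,4)

α = atan 0.35 = 19.29°;  2α = 38.58°
n_0 = (-0.9976, +0.0692)
n_1 = (+0.3417, -0.9398)
n_2 = (+0.9818, -0.1898)
n_3 = (+0.7489, +0.6627)
n_4 = (-0.1148, +0.9934)
  (0,1): δ = 66.05°  ·
  (0,2): δ = 6.97°  ✓
  (0,3): δ = 45.47°  ·
  (0,4): δ = 100.56°  ·
  (1,2): δ = 120.92°  ·
  (1,3): δ = 68.48°  ·
  (1,4): δ = 13.39°  ✓
  (2,3): δ = 127.56°  ·
  (2,4): δ = 72.47°  ·
  (3,4): δ = 124.91°  ·
antipodal pairs: 2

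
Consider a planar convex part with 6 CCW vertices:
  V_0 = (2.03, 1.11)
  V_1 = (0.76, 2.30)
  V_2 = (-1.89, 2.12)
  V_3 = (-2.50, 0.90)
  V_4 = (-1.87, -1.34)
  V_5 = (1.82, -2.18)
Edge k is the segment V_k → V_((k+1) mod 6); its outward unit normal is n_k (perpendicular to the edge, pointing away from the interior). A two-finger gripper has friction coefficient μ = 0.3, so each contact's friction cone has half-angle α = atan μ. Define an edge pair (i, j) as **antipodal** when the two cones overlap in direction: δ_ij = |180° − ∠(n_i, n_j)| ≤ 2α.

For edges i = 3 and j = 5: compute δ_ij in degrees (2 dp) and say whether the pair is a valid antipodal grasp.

α = atan 0.3 = 16.70°;  2α = 33.40°
edge 3: e_3 = (+0.63, -2.24);  n_3 = (-0.9627, -0.2707)
edge 5: e_5 = (+0.21, +3.29);  n_5 = (+0.9980, -0.0637)
∠(n_3, n_5) = 160.64°
δ = |180° − 160.64°| = 19.36°
19.36° ≤ 2α = 33.40°  →  valid

δ = 19.36°, valid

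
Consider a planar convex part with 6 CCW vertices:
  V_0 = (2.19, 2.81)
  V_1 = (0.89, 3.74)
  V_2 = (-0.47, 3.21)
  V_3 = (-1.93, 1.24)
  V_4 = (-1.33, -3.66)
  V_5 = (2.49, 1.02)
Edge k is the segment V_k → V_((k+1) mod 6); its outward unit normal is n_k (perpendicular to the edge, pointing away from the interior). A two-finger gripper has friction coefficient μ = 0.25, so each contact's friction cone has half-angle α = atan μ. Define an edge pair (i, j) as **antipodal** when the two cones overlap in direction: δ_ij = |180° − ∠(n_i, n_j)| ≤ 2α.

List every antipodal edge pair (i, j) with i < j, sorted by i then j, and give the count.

α = atan 0.25 = 14.04°;  2α = 28.07°
n_0 = (+0.5818, +0.8133)
n_1 = (-0.3631, +0.9317)
n_2 = (-0.8034, +0.5954)
n_3 = (-0.9926, -0.1215)
n_4 = (+0.7747, -0.6323)
n_5 = (+0.9862, +0.1653)
  (0,1): δ = 123.13°  ·
  (0,2): δ = 90.96°  ·
  (0,3): δ = 47.44°  ·
  (0,4): δ = 86.36°  ·
  (0,5): δ = 135.09°  ·
  (1,2): δ = 147.83°  ·
  (1,3): δ = 104.31°  ·
  (1,4): δ = 29.49°  ·
  (1,5): δ = 78.22°  ·
  (2,3): δ = 136.48°  ·
  (2,4): δ = 2.68°  ✓
  (2,5): δ = 46.06°  ·
  (3,4): δ = 46.20°  ·
  (3,5): δ = 2.53°  ✓
  (4,5): δ = 131.26°  ·
antipodal pairs: 2

count = 2; pairs: (2,4), (3,5)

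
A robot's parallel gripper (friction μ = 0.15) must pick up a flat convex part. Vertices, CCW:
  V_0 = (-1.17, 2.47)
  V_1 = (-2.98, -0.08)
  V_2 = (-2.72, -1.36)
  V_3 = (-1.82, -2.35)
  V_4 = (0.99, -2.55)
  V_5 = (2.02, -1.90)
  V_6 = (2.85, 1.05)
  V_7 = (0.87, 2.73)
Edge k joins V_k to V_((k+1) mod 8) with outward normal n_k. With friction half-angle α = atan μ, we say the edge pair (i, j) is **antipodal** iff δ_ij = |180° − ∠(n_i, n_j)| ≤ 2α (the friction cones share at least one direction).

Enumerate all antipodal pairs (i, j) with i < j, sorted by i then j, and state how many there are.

α = atan 0.15 = 8.53°;  2α = 17.06°
n_0 = (-0.8155, +0.5788)
n_1 = (-0.9800, -0.1991)
n_2 = (-0.7399, -0.6727)
n_3 = (-0.0710, -0.9975)
n_4 = (+0.5337, -0.8457)
n_5 = (+0.9626, -0.2708)
n_6 = (+0.6470, +0.7625)
n_7 = (-0.1264, +0.9920)
  (0,1): δ = 133.15°  ·
  (0,2): δ = 102.36°  ·
  (0,3): δ = 58.70°  ·
  (0,4): δ = 22.38°  ·
  (0,5): δ = 19.65°  ·
  (0,6): δ = 85.05°  ·
  (0,7): δ = 132.63°  ·
  (1,2): δ = 149.21°  ·
  (1,3): δ = 105.55°  ·
  (1,4): δ = 69.23°  ·
  (1,5): δ = 27.20°  ·
  (1,6): δ = 38.20°  ·
  (1,7): δ = 85.78°  ·
  (2,3): δ = 136.34°  ·
  (2,4): δ = 100.02°  ·
  (2,5): δ = 57.99°  ·
  (2,6): δ = 7.41°  ✓
  (2,7): δ = 54.99°  ·
  (3,4): δ = 143.67°  ·
  (3,5): δ = 101.64°  ·
  (3,6): δ = 36.24°  ·
  (3,7): δ = 11.33°  ✓
  (4,5): δ = 137.97°  ·
  (4,6): δ = 72.57°  ·
  (4,7): δ = 24.99°  ·
  (5,6): δ = 114.60°  ·
  (5,7): δ = 67.02°  ·
  (6,7): δ = 132.42°  ·
antipodal pairs: 2

count = 2; pairs: (2,6), (3,7)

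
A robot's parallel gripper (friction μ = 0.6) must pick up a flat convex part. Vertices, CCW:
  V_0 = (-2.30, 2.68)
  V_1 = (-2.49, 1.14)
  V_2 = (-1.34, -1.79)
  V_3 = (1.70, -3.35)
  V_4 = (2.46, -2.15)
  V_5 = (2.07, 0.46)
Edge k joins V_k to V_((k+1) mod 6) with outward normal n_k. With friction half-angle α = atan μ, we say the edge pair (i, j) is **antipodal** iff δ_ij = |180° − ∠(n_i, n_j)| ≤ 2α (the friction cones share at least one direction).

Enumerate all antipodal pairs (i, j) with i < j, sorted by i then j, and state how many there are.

α = atan 0.6 = 30.96°;  2α = 61.93°
n_0 = (-0.9925, +0.1224)
n_1 = (-0.9309, -0.3654)
n_2 = (-0.4566, -0.8897)
n_3 = (+0.8448, -0.5351)
n_4 = (+0.9890, +0.1478)
n_5 = (+0.4529, +0.8916)
  (0,1): δ = 151.54°  ·
  (0,2): δ = 110.13°  ·
  (0,3): δ = 25.31°  ✓
  (0,4): δ = 15.53°  ✓
  (0,5): δ = 70.10°  ·
  (1,2): δ = 138.59°  ·
  (1,3): δ = 53.78°  ✓
  (1,4): δ = 12.93°  ✓
  (1,5): δ = 41.64°  ✓
  (2,3): δ = 95.18°  ·
  (2,4): δ = 54.34°  ✓
  (2,5): δ = 0.23°  ✓
  (3,4): δ = 139.15°  ·
  (3,5): δ = 84.58°  ·
  (4,5): δ = 125.43°  ·
antipodal pairs: 7

count = 7; pairs: (0,3), (0,4), (1,3), (1,4), (1,5), (2,4), (2,5)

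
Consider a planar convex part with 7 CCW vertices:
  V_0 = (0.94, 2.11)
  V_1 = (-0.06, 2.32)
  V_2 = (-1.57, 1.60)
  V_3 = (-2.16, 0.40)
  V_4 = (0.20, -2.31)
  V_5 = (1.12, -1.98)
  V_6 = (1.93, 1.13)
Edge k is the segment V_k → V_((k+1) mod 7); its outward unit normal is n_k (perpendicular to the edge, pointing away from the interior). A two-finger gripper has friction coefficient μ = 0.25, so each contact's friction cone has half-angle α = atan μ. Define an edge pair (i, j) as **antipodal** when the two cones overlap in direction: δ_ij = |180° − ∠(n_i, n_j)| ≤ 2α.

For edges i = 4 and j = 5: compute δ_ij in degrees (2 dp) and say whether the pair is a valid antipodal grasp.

α = atan 0.25 = 14.04°;  2α = 28.07°
edge 4: e_4 = (+0.92, +0.33);  n_4 = (+0.3376, -0.9413)
edge 5: e_5 = (+0.81, +3.11);  n_5 = (+0.9677, -0.2520)
∠(n_4, n_5) = 55.67°
δ = |180° − 55.67°| = 124.33°
124.33° > 2α = 28.07°  →  invalid

δ = 124.33°, invalid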